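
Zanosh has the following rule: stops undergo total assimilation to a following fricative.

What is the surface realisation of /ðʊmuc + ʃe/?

/c/ is the segment targeted by the rule; it sits immediately before /ʃ/, so it assimilates completely and surfaces as [ʃ].

[ðʊmuʃʃe]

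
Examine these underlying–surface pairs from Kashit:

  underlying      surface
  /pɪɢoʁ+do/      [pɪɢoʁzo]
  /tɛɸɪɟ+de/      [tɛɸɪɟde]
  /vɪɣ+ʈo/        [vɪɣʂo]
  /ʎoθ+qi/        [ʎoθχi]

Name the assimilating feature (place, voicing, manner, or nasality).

manner

Underlying /d/ is realised as [z] next to /ʁ/; /ʁ/ itself does not change.
/d/ is a stop while /ʁ/ is a fricative; the output [z] is a fricative, matching the trigger — so the feature that spreads is manner.
The same holds elsewhere in the data: /ʈ/ → [ʂ] after /ɣ/ (stop → fricative, matching a fricative); /q/ → [χ] after /θ/ (stop → fricative, matching a fricative) — only manner changes, and always toward the preceding segment.
No alternation appears in [tɛɸɪɟde]: there the adjacent consonants already agree in manner (/d/ and /ɟ/ are both stops), so this form is consistent with the same rule.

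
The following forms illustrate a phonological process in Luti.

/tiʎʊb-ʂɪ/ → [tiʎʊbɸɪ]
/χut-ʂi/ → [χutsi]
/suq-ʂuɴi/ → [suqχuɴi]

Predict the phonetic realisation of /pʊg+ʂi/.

The data show progressive place assimilation: /ʂ/ → [ɸ] after /b/; /ʂ/ → [s] after /t/; /ʂ/ → [χ] after /q/. In each pair only place changes, matching the preceding consonant, while manner and voice stay constant.
/ʂ/ is a voiceless retroflex fricative. The preceding trigger /g/ is velar, so /ʂ/ must become velar as well.
Changing only its place to velar gives [x] — the voiceless velar fricative.

[pʊgxi]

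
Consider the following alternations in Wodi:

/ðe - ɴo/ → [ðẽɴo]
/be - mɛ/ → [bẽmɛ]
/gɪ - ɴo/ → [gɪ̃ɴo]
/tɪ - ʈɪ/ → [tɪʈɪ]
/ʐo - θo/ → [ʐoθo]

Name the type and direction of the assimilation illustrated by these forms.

The vowel /e/ surfaces as nasalised [ẽ] next to the following nasal /ɴ/ — it has acquired the [+nasal] feature of its neighbour.
Likewise in the remaining data: /e/ → [ẽ] before /m/; /ɪ/ → [ɪ̃] before /ɴ/ — each time a vowel is nasalised next to a following nasal.
No change occurs in [tɪʈɪ], [ʐoθo] because the vowel at the boundary is adjacent to an oral consonant, not a nasal (/ɪ/ next to /ʈ/; /o/ next to /θ/).
Because the conditioning nasal is to the right of the vowel that changes, the process is regressive (anticipatory).

regressive nasality assimilation (vowel nasalisation)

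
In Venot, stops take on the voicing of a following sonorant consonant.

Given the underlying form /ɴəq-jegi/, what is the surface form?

The rule targets /q/ (voiceless uvular stop), which sits before the trigger /j/ (voiced).
The voiced uvular stop is [ɢ], so /q/ → [ɢ].

[ɴəɢjegi]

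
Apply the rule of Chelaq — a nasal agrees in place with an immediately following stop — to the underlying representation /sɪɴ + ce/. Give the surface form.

/ɴ/ is a voiced uvular nasal. The following trigger /c/ is palatal, so /ɴ/ must become palatal as well.
Changing only its place to palatal gives [ɲ] — the voiced palatal nasal.

[sɪɲce]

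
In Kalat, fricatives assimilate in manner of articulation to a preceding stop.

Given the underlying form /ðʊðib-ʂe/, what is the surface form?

/ʂ/ is a voiceless retroflex fricative. The preceding trigger /b/ is a stop, so /ʂ/ must become a stop as well.
Changing only its manner to stop gives [ʈ] — the voiceless retroflex stop.

[ðʊðibʈe]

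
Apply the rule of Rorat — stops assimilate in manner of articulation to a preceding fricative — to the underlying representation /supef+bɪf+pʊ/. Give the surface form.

The rule targets /b/ (voiced bilabial stop), which sits after the trigger /f/ (fricative).
Changing only its manner to fricative gives [β] — the voiced bilabial fricative.
The same rule applies at the second boundary: /p/ → [ɸ] next to /f/.

[supefβɪfɸʊ]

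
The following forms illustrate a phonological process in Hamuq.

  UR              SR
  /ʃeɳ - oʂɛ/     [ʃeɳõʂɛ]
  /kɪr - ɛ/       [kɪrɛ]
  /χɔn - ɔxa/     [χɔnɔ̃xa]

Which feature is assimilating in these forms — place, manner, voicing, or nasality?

The vowel /o/ surfaces as nasalised [õ] next to the preceding nasal /ɳ/ — it has acquired the [+nasal] feature of its neighbour.
Likewise in the remaining data: /ɔ/ → [ɔ̃] after /n/ — each time a vowel is nasalised next to a preceding nasal.
No change occurs in [kɪrɛ] because the vowel at the boundary is adjacent to an oral consonant, not a nasal (/ɛ/ next to /r/).

nasality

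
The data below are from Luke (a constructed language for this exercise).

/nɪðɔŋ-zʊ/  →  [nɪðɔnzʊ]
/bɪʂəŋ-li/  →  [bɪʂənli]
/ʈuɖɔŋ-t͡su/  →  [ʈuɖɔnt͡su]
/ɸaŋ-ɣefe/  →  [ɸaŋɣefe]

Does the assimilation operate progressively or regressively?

regressive

Underlying /ŋ/ is realised as [n] next to /z/; /z/ itself does not change.
The change velar → alveolar matches the place of the following /z/, identifying this as place assimilation.
The other alternating forms pattern the same way: /ŋ/ → [n] before /l/ (velar → alveolar, matching alveolar); /ŋ/ → [n] before /t͡s/ (velar → alveolar, matching alveolar) — only place changes, and always toward the following segment.
Nothing changes in [ɸaŋɣefe]: there the adjacent consonants already agree in place (/ŋ/ and /ɣ/ are both velar), so this form is consistent with the same rule.
The trigger is the following segment, so the direction is regressive (anticipatory).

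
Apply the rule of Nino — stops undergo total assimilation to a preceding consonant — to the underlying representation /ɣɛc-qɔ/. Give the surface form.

/q/ is the segment targeted by the rule; it sits immediately after /c/, so it assimilates completely and surfaces as [c].

[ɣɛccɔ]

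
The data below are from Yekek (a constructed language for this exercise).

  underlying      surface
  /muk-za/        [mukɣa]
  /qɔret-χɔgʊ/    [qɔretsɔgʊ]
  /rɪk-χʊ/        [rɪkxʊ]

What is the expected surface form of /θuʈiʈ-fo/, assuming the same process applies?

The data show progressive place assimilation: /z/ → [ɣ] after /k/; /χ/ → [s] after /t/; /χ/ → [x] after /k/. In each pair only place changes, matching the preceding consonant, while manner and voice stay constant.
The rule targets /f/ (voiceless labiodental fricative), which sits after the trigger /ʈ/ (retroflex).
Changing only its place to retroflex gives [ʂ] — the voiceless retroflex fricative.

[θuʈiʈʂo]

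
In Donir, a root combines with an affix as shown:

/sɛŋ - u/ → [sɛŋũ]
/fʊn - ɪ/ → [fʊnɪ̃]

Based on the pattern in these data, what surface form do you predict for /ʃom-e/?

The data show progressive nasality assimilation (vowel nasalisation): /u/ → [ũ] after /ŋ/; /ɪ/ → [ɪ̃] after /n/ — a vowel is nasalised by an immediately preceding nasal consonant.
The vowel /e/ is adjacent to the preceding nasal /m/, so it acquires [+nasal] and surfaces as [ẽ].

[ʃomẽ]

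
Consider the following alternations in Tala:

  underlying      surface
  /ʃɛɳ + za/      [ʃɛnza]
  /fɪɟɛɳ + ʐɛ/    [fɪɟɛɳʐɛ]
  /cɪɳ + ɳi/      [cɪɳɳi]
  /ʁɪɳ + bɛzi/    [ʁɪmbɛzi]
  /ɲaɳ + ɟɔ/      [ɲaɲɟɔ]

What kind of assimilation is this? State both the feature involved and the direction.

The segment that alternates is /ɳ/, which surfaces as [n] when adjacent to /z/.
The change retroflex → alveolar matches the place of the following /z/, identifying this as place assimilation.
Manner and voice are unchanged, so the assimilation is partial, not total.
The same holds elsewhere in the data: /ɳ/ → [m] before /b/ (retroflex → bilabial, matching bilabial); /ɳ/ → [ɲ] before /ɟ/ (retroflex → palatal, matching palatal) — only place changes, and always toward the following segment.
No alternation appears in [fɪɟɛɳʐɛ], [cɪɳɳi]: there the adjacent consonants already agree in place (/ɳ/ and /ʐ/ are both retroflex; /ɳ/ and /ɳ/ are both retroflex), so these forms are consistent with the same rule.
The trigger is the following segment, so the direction is regressive (anticipatory).

regressive place assimilation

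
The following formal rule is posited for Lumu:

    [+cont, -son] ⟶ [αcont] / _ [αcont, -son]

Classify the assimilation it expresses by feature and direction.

regressive manner assimilation

The rule copies [cont] (continuancy) from the environment onto the target fricatives; since [±cont] encodes the stop/fricative manner contrast, the assimilating dimension is manner.
The conditioning segment sits to the right of the focus bar, meaning the trigger follows the segment that changes — regressive assimilation.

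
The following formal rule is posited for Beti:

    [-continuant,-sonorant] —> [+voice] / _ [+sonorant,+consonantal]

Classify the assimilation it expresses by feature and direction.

regressive voicing assimilation

The target ([-continuant,-sonorant], stops) acquires [+voice] next to a sonorant consonant ([+sonorant,+consonantal]) — it takes on the voicing of its neighbour, so the feature that spreads is voicing.
The conditioning segment sits to the right of the focus bar, meaning the trigger follows the segment that changes — regressive assimilation.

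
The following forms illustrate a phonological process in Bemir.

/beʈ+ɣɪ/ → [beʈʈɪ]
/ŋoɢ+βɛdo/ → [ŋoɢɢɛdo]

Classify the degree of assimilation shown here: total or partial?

total assimilation

Comparing underlying and surface forms, /ɣ/ → [ʈ] is the alternation; the neighbouring /ʈ/ is constant.
The output [ʈ] is identical to the trigger /ʈ/ — every feature (place, manner, voicing) has been copied — so this is total assimilation.
The other form behaves the same way: /β/ → [ɢ] after /ɢ/ — in each case the output is a copy of the preceding consonant.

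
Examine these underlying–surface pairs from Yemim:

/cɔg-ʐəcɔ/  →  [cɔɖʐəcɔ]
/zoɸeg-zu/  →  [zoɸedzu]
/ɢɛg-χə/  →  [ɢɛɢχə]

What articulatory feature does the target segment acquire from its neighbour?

Underlying /g/ is realised as [ɖ] next to /ʐ/; /ʐ/ itself does not change.
/g/ is velar while /ʐ/ is retroflex; the output [ɖ] is retroflex, matching the trigger — so the feature that spreads is place.
The other alternating forms pattern the same way: /g/ → [d] before /z/ (velar → alveolar, matching alveolar); /g/ → [ɢ] before /χ/ (velar → uvular, matching uvular) — only place changes, and always toward the following segment.

place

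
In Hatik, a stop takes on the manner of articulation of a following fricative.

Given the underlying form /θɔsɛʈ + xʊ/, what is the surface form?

[θɔsɛʂxʊ]

The rule targets /ʈ/ (voiceless retroflex stop), which sits before the trigger /x/ (fricative).
Changing only its manner to fricative gives [ʂ] — the voiceless retroflex fricative.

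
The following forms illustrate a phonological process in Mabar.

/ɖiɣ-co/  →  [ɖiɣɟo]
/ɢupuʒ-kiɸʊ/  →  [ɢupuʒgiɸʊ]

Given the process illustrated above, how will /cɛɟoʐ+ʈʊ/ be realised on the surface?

[cɛɟoʐɖʊ]

The data show progressive voicing assimilation: /c/ → [ɟ] after /ɣ/; /k/ → [g] after /ʒ/. In each pair only voicing changes, matching the preceding consonant, while place and manner stay constant.
/ʈ/ is a voiceless retroflex stop. The preceding trigger /ʐ/ is voiced, so /ʈ/ must become voiced as well.
A voiced retroflex stop is [ɖ], so the surface segment is [ɖ].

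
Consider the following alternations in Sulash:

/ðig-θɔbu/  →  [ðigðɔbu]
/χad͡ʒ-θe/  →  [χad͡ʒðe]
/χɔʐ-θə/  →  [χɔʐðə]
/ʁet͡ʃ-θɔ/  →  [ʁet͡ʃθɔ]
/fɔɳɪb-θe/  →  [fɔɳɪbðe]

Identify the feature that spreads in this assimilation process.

Underlying /θ/ is realised as [ð] next to /g/; /g/ itself does not change.
The change voiceless → voiced matches the voicing of the preceding /g/, identifying this as voicing assimilation.
The same holds elsewhere in the data: /θ/ → [ð] after /d͡ʒ/ (voiceless → voiced, matching voiced); /θ/ → [ð] after /ʐ/ (voiceless → voiced, matching voiced); /θ/ → [ð] after /b/ (voiceless → voiced, matching voiced) — only voicing changes, and always toward the preceding segment.
Nothing changes in [ʁet͡ʃθɔ]: there the adjacent consonants already agree in voicing (/θ/ and /t͡ʃ/ are both voiceless), so this form is consistent with the same rule.

voicing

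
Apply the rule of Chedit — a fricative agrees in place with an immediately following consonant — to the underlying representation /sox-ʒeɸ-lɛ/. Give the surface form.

/x/ is a voiceless velar fricative. The following trigger /ʒ/ is postalveolar, so /x/ must become postalveolar as well.
Changing only its place to postalveolar gives [ʃ] — the voiceless postalveolar fricative.
At the second juncture, /ɸ/ likewise becomes [s] adjacent to /l/.

[soʃʒeslɛ]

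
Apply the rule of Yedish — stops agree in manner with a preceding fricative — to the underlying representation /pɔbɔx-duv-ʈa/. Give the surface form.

[pɔbɔxzuvʂa]

The rule targets /d/ (voiced alveolar stop), which sits after the trigger /x/ (fricative).
A voiced alveolar fricative is [z], so the surface segment is [z].
At the second juncture, /ʈ/ likewise becomes [ʂ] adjacent to /v/.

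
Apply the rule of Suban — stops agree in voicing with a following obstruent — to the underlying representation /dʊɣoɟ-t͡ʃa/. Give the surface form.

[dʊɣoct͡ʃa]

The rule targets /ɟ/ (voiced palatal stop), which sits before the trigger /t͡ʃ/ (voiceless).
Changing only its voicing to voiceless gives [c] — the voiceless palatal stop.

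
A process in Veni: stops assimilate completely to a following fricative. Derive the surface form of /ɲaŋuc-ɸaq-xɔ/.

[ɲaŋuɸɸaxxɔ]

/c/ is the segment targeted by the rule; it sits immediately before /ɸ/, so it assimilates completely and surfaces as [ɸ].
The same rule applies at the second boundary: /q/ → [x] next to /x/.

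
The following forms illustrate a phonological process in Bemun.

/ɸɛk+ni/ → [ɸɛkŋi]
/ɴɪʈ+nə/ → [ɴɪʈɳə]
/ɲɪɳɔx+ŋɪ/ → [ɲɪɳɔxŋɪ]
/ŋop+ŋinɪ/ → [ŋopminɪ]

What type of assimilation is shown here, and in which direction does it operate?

progressive place assimilation

Comparing underlying and surface forms, /n/ → [ŋ] is the alternation; the neighbouring /k/ is constant.
The change alveolar → velar matches the place of the preceding /k/, identifying this as place assimilation.
Manner and voice are unchanged, so the assimilation is partial, not total.
The other alternating forms pattern the same way: /n/ → [ɳ] after /ʈ/ (alveolar → retroflex, matching retroflex); /ŋ/ → [m] after /p/ (velar → bilabial, matching bilabial) — only place changes, and always toward the preceding segment.
Nothing changes in [ɲɪɳɔxŋɪ]: there the adjacent consonants already agree in place (/ŋ/ and /x/ are both velar), so this form is consistent with the same rule.
Since the segment that changes follows the conditioning segment, the assimilation is progressive.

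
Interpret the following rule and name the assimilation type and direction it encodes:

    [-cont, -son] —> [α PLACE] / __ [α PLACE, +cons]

The rule copies the place features (abbreviated [PLACE]) from the environment onto the target, so the assimilating feature is place.
Since the environment is written after the underscore, the trigger follows the target; the direction is regressive.

regressive place assimilation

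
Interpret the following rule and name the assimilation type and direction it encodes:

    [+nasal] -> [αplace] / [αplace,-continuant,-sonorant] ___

progressive place assimilation

The shared variable α links the value of the place features (abbreviated [place]) on the target to the same value on the neighbouring segment, so place is the feature that assimilates.
Since the environment is written before the underscore, the trigger precedes the target; the direction is progressive.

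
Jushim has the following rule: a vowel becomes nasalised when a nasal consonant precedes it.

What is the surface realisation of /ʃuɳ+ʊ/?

The vowel /ʊ/ is adjacent to the preceding nasal /ɳ/, so it acquires [+nasal] and surfaces as [ʊ̃].

[ʃuɳʊ̃]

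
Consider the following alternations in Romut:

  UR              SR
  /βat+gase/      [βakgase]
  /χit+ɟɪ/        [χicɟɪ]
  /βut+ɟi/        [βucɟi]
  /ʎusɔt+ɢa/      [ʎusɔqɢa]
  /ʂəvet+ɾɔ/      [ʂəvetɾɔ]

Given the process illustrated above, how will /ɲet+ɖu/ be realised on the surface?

[ɲeʈɖu]

The data show regressive place assimilation: /t/ → [k] before /g/; /t/ → [c] before /ɟ/; /t/ → [q] before /ɢ/. In each pair only place changes, matching the following consonant, while manner and voice stay constant.
No alternation appears in [ʂəvetɾɔ]: there the adjacent consonants already agree in place (/t/ and /ɾ/ are both alveolar), so this form is consistent with the same rule.
/t/ is a voiceless alveolar stop. The following trigger /ɖ/ is retroflex, so /t/ must become retroflex as well.
The voiceless retroflex stop is [ʈ], so /t/ → [ʈ].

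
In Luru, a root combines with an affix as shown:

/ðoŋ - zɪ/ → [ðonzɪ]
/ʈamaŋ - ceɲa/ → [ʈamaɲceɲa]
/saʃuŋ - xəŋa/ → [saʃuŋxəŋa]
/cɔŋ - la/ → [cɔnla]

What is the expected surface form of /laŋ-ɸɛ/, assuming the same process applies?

The data show regressive place assimilation: /ŋ/ → [n] before /z/; /ŋ/ → [ɲ] before /c/; /ŋ/ → [n] before /l/. In each pair only place changes, matching the following consonant, while manner and voice stay constant.
Nothing changes in [saʃuŋxəŋa]: there the adjacent consonants already agree in place (/ŋ/ and /x/ are both velar), so this form is consistent with the same rule.
/ŋ/ is a voiced velar nasal. The following trigger /ɸ/ is bilabial, so /ŋ/ must become bilabial as well.
A voiced bilabial nasal is [m], so the surface segment is [m].

[lamɸɛ]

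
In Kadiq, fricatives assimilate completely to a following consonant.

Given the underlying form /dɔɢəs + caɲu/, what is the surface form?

[dɔɢəccaɲu]

/s/ is the segment targeted by the rule; it sits immediately before /c/, so it assimilates completely and surfaces as [c].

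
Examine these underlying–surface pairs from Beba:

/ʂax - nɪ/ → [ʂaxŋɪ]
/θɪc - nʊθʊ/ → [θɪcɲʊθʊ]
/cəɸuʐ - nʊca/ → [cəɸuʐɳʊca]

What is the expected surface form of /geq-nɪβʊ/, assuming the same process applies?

The data show progressive place assimilation: /n/ → [ŋ] after /x/; /n/ → [ɲ] after /c/; /n/ → [ɳ] after /ʐ/. In each pair only place changes, matching the preceding consonant, while manner and voice stay constant.
/n/ is a voiced alveolar nasal. The preceding trigger /q/ is uvular, so /n/ must become uvular as well.
The voiced uvular nasal is [ɴ], so /n/ → [ɴ].

[geqɴɪβʊ]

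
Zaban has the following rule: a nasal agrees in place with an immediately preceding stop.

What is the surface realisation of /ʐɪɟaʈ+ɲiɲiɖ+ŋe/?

[ʐɪɟaʈɳiɲiɖɳe]

The rule targets /ɲ/ (voiced palatal nasal), which sits after the trigger /ʈ/ (retroflex).
The voiced retroflex nasal is [ɳ], so /ɲ/ → [ɳ].
At the second juncture, /ŋ/ likewise becomes [ɳ] adjacent to /ɖ/.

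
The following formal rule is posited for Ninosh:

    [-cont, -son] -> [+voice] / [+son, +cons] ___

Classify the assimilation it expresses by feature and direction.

The structural change is [+voice], and the conditioning segment [+son, +cons] (a sonorant consonant) is itself voiced, so the target comes to share the voicing of its neighbour — voicing assimilation.
Since the environment is written before the underscore, the trigger precedes the target; the direction is progressive.

progressive voicing assimilation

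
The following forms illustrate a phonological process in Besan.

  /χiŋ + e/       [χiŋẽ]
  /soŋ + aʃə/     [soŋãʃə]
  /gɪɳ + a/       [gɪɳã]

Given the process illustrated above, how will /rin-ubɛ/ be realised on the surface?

The data show progressive nasality assimilation (vowel nasalisation): /e/ → [ẽ] after /ŋ/; /a/ → [ã] after /ŋ/; /a/ → [ã] after /ɳ/ — a vowel is nasalised by an immediately preceding nasal consonant.
/u/ sits next to the nasal /n/ and is therefore nasalised to [ũ].

[rinũbɛ]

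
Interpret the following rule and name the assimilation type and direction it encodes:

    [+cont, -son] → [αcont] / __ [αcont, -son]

regressive manner assimilation

The rule copies [cont] (continuancy) from the environment onto the target fricatives; since [±cont] encodes the stop/fricative manner contrast, the assimilating dimension is manner.
Since the environment is written after the underscore, the trigger follows the target; the direction is regressive.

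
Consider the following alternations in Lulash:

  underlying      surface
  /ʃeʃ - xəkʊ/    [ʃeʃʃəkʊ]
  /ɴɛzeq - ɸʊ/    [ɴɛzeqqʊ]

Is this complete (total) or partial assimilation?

total assimilation

Comparing underlying and surface forms, /ɸ/ → [q] is the alternation; the neighbouring /q/ is constant.
The output [q] is identical to the trigger /q/ — every feature (place, manner, voicing) has been copied — so this is total assimilation.
The other form behaves the same way: /x/ → [ʃ] after /ʃ/ — in each case the output is a copy of the preceding consonant.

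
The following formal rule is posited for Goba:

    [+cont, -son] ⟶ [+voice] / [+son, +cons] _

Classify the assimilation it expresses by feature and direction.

progressive voicing assimilation

The target ([+cont, -son], fricatives) acquires [+voice] next to a sonorant consonant ([+son, +cons]) — it takes on the voicing of its neighbour, so the feature that spreads is voicing.
Since the environment is written before the underscore, the trigger precedes the target; the direction is progressive.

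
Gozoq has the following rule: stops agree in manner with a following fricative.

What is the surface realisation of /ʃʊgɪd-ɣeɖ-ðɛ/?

[ʃʊgɪzɣeʐðɛ]

The rule targets /d/ (voiced alveolar stop), which sits before the trigger /ɣ/ (fricative).
Changing only its manner to fricative gives [z] — the voiced alveolar fricative.
The same rule applies at the second boundary: /ɖ/ → [ʐ] next to /ð/.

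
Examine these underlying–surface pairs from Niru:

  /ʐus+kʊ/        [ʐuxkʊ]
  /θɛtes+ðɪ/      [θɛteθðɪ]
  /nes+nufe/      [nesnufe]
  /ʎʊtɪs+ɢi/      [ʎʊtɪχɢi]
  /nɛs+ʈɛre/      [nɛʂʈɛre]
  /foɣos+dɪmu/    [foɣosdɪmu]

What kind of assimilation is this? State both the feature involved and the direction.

Underlying /s/ is realised as [x] next to /k/; /k/ itself does not change.
/s/ is alveolar while /k/ is velar; the output [x] is velar, matching the trigger — so the feature that spreads is place.
Manner and voice are unchanged, so the assimilation is partial, not total.
The other alternating forms pattern the same way: /s/ → [θ] before /ð/ (alveolar → dental, matching dental); /s/ → [χ] before /ɢ/ (alveolar → uvular, matching uvular); /s/ → [ʂ] before /ʈ/ (alveolar → retroflex, matching retroflex) — only place changes, and always toward the following segment.
Nothing changes in [nesnufe], [foɣosdɪmu]: there the adjacent consonants already agree in place (/s/ and /n/ are both alveolar; /s/ and /d/ are both alveolar), so these forms are consistent with the same rule.
Since the segment that changes precedes the conditioning segment, the assimilation is regressive.

regressive place assimilation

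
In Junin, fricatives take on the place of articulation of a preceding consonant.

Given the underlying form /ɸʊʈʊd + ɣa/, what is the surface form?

/ɣ/ is a voiced velar fricative. The preceding trigger /d/ is alveolar, so /ɣ/ must become alveolar as well.
Changing only its place to alveolar gives [z] — the voiced alveolar fricative.

[ɸʊʈʊdza]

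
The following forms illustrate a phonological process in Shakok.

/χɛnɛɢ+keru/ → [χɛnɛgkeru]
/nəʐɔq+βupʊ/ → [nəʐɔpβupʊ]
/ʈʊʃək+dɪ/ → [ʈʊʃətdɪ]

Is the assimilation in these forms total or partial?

partial assimilation

Comparing underlying and surface forms, /ɢ/ → [g] is the alternation; the neighbouring /k/ is constant.
The change uvular → velar matches the place of the following /k/, identifying this as place assimilation.
Manner and voice are unchanged, so the assimilation is partial, not total.
The other alternating forms pattern the same way: /q/ → [p] before /β/ (uvular → bilabial, matching bilabial); /k/ → [t] before /d/ (velar → alveolar, matching alveolar) — only place changes, and always toward the following segment.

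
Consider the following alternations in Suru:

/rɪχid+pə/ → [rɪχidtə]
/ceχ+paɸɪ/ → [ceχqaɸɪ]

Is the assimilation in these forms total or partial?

The segment that alternates is /p/, which surfaces as [t] when adjacent to /d/.
/p/ is bilabial while /d/ is alveolar; the output [t] is alveolar, matching the trigger — so the feature that spreads is place.
Manner and voice are unchanged, so the assimilation is partial, not total.
The other alternating form patterns the same way: /p/ → [q] after /χ/ (bilabial → uvular, matching uvular) — only place changes, and always toward the preceding segment.

partial assimilation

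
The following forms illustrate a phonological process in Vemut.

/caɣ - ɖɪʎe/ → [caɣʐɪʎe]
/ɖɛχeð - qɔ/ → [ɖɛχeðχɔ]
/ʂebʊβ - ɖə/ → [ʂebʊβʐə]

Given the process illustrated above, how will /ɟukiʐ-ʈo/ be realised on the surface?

[ɟukiʐʂo]

The data show progressive manner assimilation: /ɖ/ → [ʐ] after /ɣ/; /q/ → [χ] after /ð/; /ɖ/ → [ʐ] after /β/. In each pair only manner changes, matching the preceding consonant, while place and voice stay constant.
The rule targets /ʈ/ (voiceless retroflex stop), which sits after the trigger /ʐ/ (fricative).
A voiceless retroflex fricative is [ʂ], so the surface segment is [ʂ].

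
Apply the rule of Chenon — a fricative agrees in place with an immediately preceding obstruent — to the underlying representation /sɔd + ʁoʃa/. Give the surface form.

The rule targets /ʁ/ (voiced uvular fricative), which sits after the trigger /d/ (alveolar).
Changing only its place to alveolar gives [z] — the voiced alveolar fricative.

[sɔdzoʃa]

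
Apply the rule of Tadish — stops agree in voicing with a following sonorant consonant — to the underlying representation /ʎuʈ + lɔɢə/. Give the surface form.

[ʎuɖlɔɢə]

/ʈ/ is a voiceless retroflex stop. The following trigger /l/ is voiced, so /ʈ/ must become voiced as well.
A voiced retroflex stop is [ɖ], so the surface segment is [ɖ].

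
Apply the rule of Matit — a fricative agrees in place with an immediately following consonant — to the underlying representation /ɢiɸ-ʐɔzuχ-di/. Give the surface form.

The rule targets /ɸ/ (voiceless bilabial fricative), which sits before the trigger /ʐ/ (retroflex).
The voiceless retroflex fricative is [ʂ], so /ɸ/ → [ʂ].
The same rule applies at the second boundary: /χ/ → [s] next to /d/.

[ɢiʂʐɔzusdi]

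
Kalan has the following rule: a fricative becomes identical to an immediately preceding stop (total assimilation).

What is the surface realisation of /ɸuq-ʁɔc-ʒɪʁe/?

[ɸuqqɔccɪʁe]

/ʁ/ is the segment targeted by the rule; it sits immediately after /q/, so it assimilates completely and surfaces as [q].
At the second juncture, /ʒ/ likewise becomes [c] adjacent to /c/.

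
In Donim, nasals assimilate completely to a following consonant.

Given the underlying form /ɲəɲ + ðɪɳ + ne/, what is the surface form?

/ɲ/ is the segment targeted by the rule; it sits immediately before /ð/, so it assimilates completely and surfaces as [ð].
At the second juncture, /ɳ/ likewise becomes [n] adjacent to /n/.

[ɲəððɪnne]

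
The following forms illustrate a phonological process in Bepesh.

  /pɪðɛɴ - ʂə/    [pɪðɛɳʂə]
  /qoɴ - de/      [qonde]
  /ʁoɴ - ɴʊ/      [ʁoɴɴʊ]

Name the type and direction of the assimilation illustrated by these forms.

regressive place assimilation

Comparing underlying and surface forms, /ɴ/ → [ɳ] is the alternation; the neighbouring /ʂ/ is constant.
The change uvular → retroflex matches the place of the following /ʂ/, identifying this as place assimilation.
Manner and voice are unchanged, so the assimilation is partial, not total.
Checking the remaining alternation: /ɴ/ → [n] before /d/ (uvular → alveolar, matching alveolar) — only place changes, and always toward the following segment.
No alternation appears in [ʁoɴɴʊ]: there the adjacent consonants already agree in place (/ɴ/ and /ɴ/ are both uvular), so this form is consistent with the same rule.
The trigger is the following segment, so the direction is regressive (anticipatory).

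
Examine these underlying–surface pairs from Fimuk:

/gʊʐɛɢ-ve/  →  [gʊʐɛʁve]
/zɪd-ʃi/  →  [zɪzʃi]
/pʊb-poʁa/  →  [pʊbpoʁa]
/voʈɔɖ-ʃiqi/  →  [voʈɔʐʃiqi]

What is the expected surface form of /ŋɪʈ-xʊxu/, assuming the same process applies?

[ŋɪʂxʊxu]

The data show regressive manner assimilation: /ɢ/ → [ʁ] before /v/; /d/ → [z] before /ʃ/; /ɖ/ → [ʐ] before /ʃ/. In each pair only manner changes, matching the following consonant, while place and voice stay constant.
No alternation appears in [pʊbpoʁa]: there the adjacent consonants already agree in manner (/b/ and /p/ are both stops), so this form is consistent with the same rule.
The rule targets /ʈ/ (voiceless retroflex stop), which sits before the trigger /x/ (fricative).
The voiceless retroflex fricative is [ʂ], so /ʈ/ → [ʂ].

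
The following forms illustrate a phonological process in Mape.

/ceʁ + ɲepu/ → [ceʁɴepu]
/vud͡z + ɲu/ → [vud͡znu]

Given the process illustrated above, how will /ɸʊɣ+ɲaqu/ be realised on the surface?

[ɸʊɣŋaqu]

The data show progressive place assimilation: /ɲ/ → [ɴ] after /ʁ/; /ɲ/ → [n] after /d͡z/. In each pair only place changes, matching the preceding consonant, while manner and voice stay constant.
/ɲ/ is a voiced palatal nasal. The preceding trigger /ɣ/ is velar, so /ɲ/ must become velar as well.
A voiced velar nasal is [ŋ], so the surface segment is [ŋ].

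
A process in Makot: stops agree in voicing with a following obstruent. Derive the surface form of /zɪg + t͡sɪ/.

[zɪkt͡sɪ]

/g/ is a voiced velar stop. The following trigger /t͡s/ is voiceless, so /g/ must become voiceless as well.
Changing only its voicing to voiceless gives [k] — the voiceless velar stop.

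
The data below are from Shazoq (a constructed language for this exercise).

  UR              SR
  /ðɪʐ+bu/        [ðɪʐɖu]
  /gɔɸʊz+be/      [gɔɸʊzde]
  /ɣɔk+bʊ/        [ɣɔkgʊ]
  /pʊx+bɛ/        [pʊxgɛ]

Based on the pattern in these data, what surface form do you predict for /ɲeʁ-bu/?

[ɲeʁɢu]

The data show progressive place assimilation: /b/ → [ɖ] after /ʐ/; /b/ → [d] after /z/; /b/ → [g] after /k/; /b/ → [g] after /x/. In each pair only place changes, matching the preceding consonant, while manner and voice stay constant.
The rule targets /b/ (voiced bilabial stop), which sits after the trigger /ʁ/ (uvular).
The voiced uvular stop is [ɢ], so /b/ → [ɢ].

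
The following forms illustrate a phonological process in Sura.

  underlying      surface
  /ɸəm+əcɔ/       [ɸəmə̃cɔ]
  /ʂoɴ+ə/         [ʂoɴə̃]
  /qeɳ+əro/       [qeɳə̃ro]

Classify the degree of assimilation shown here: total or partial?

The vowel /ə/ surfaces as nasalised [ə̃] next to the preceding nasal /m/ — it has acquired the [+nasal] feature of its neighbour.
The other forms show the same pattern: /ə/ → [ə̃] after /ɴ/; /ə/ → [ə̃] after /ɳ/ — each time a vowel is nasalised next to a preceding nasal.

partial assimilation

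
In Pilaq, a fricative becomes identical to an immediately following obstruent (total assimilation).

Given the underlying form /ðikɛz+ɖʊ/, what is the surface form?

[ðikɛɖɖʊ]

/z/ is the segment targeted by the rule; it sits immediately before /ɖ/, so it assimilates completely and surfaces as [ɖ].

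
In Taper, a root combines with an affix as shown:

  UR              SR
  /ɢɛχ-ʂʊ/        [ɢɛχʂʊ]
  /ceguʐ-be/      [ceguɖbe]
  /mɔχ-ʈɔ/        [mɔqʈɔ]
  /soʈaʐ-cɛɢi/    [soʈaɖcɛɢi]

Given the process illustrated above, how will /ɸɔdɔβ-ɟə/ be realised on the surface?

The data show regressive manner assimilation: /ʐ/ → [ɖ] before /b/; /χ/ → [q] before /ʈ/; /ʐ/ → [ɖ] before /c/. In each pair only manner changes, matching the following consonant, while place and voice stay constant.
No alternation appears in [ɢɛχʂʊ]: there the adjacent consonants already agree in manner (/χ/ and /ʂ/ are both fricatives), so this form is consistent with the same rule.
/β/ is a voiced bilabial fricative. The following trigger /ɟ/ is a stop, so /β/ must become a stop as well.
The voiced bilabial stop is [b], so /β/ → [b].

[ɸɔdɔbɟə]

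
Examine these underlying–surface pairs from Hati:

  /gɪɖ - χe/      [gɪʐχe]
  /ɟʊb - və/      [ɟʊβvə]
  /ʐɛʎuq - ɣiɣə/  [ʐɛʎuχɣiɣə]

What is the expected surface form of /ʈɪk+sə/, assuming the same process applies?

[ʈɪxsə]

The data show regressive manner assimilation: /ɖ/ → [ʐ] before /χ/; /b/ → [β] before /v/; /q/ → [χ] before /ɣ/. In each pair only manner changes, matching the following consonant, while place and voice stay constant.
The rule targets /k/ (voiceless velar stop), which sits before the trigger /s/ (fricative).
Changing only its manner to fricative gives [x] — the voiceless velar fricative.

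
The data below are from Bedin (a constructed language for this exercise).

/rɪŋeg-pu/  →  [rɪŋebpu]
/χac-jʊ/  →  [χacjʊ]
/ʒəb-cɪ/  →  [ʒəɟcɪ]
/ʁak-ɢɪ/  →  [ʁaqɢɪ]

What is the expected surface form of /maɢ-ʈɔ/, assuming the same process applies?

[maɖʈɔ]

The data show regressive place assimilation: /g/ → [b] before /p/; /b/ → [ɟ] before /c/; /k/ → [q] before /ɢ/. In each pair only place changes, matching the following consonant, while manner and voice stay constant.
No alternation appears in [χacjʊ]: there the adjacent consonants already agree in place (/c/ and /j/ are both palatal), so this form is consistent with the same rule.
The rule targets /ɢ/ (voiced uvular stop), which sits before the trigger /ʈ/ (retroflex).
A voiced retroflex stop is [ɖ], so the surface segment is [ɖ].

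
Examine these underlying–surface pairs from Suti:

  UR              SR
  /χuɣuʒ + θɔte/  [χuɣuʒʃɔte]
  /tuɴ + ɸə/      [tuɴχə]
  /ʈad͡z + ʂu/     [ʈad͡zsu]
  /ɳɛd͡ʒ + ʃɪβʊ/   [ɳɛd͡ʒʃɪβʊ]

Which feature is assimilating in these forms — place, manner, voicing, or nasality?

place

The segment that alternates is /θ/, which surfaces as [ʃ] when adjacent to /ʒ/.
/θ/ is dental while /ʒ/ is postalveolar; the output [ʃ] is postalveolar, matching the trigger — so the feature that spreads is place.
The same holds elsewhere in the data: /ɸ/ → [χ] after /ɴ/ (bilabial → uvular, matching uvular); /ʂ/ → [s] after /d͡z/ (retroflex → alveolar, matching alveolar) — only place changes, and always toward the preceding segment.
No alternation appears in [ɳɛd͡ʒʃɪβʊ]: there the adjacent consonants already agree in place (/ʃ/ and /d͡ʒ/ are both postalveolar), so this form is consistent with the same rule.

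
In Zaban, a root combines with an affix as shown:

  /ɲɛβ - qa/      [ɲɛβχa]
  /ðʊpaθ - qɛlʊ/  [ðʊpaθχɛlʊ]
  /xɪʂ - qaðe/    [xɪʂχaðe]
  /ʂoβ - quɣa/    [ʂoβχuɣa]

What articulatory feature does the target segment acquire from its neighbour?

manner

The segment that alternates is /q/, which surfaces as [χ] when adjacent to /β/.
The change stop → fricative matches the manner of the preceding /β/, identifying this as manner assimilation.
Checking the remaining alternations: /q/ → [χ] after /θ/ (stop → fricative, matching a fricative); /q/ → [χ] after /ʂ/ (stop → fricative, matching a fricative) — only manner changes, and always toward the preceding segment.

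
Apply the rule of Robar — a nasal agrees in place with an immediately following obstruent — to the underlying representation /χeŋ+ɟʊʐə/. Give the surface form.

The rule targets /ŋ/ (voiced velar nasal), which sits before the trigger /ɟ/ (palatal).
A voiced palatal nasal is [ɲ], so the surface segment is [ɲ].

[χeɲɟʊʐə]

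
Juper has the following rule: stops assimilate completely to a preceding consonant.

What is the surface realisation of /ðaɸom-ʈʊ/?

/ʈ/ is the segment targeted by the rule; it sits immediately after /m/, so it assimilates completely and surfaces as [m].

[ðaɸommʊ]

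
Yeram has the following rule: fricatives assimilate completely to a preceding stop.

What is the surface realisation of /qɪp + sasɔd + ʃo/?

[qɪppasɔddo]

/s/ is the segment targeted by the rule; it sits immediately after /p/, so it assimilates completely and surfaces as [p].
At the second juncture, /ʃ/ likewise becomes [d] adjacent to /d/.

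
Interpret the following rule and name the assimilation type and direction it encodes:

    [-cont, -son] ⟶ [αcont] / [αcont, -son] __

The shared variable α links the value of [cont] on the target to that of the neighbouring obstruent. [cont] distinguishes stops from fricatives — a manner-of-articulation feature — so this is manner assimilation.
Since the environment is written before the underscore, the trigger precedes the target; the direction is progressive.

progressive manner assimilation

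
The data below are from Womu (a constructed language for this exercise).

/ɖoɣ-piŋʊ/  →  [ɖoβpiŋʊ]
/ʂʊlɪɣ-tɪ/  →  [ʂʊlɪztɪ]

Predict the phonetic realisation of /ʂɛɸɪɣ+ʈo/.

The data show regressive place assimilation: /ɣ/ → [β] before /p/; /ɣ/ → [z] before /t/. In each pair only place changes, matching the following consonant, while manner and voice stay constant.
The rule targets /ɣ/ (voiced velar fricative), which sits before the trigger /ʈ/ (retroflex).
A voiced retroflex fricative is [ʐ], so the surface segment is [ʐ].

[ʂɛɸɪʐʈo]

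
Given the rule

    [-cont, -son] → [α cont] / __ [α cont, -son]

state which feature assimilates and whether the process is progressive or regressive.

The shared variable α links the value of [cont] on the target to that of the neighbouring obstruent. [cont] distinguishes stops from fricatives — a manner-of-articulation feature — so this is manner assimilation.
The conditioning segment sits to the right of the focus bar, meaning the trigger follows the segment that changes — regressive assimilation.

regressive manner assimilation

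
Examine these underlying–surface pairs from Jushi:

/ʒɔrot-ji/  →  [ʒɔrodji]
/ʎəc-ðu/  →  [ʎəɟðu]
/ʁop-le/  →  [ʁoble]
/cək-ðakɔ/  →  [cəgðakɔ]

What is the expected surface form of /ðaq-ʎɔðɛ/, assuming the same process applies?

The data show regressive voicing assimilation: /t/ → [d] before /j/; /c/ → [ɟ] before /ð/; /p/ → [b] before /l/; /k/ → [g] before /ð/. In each pair only voicing changes, matching the following consonant, while place and manner stay constant.
/q/ is a voiceless uvular stop. The following trigger /ʎ/ is voiced, so /q/ must become voiced as well.
A voiced uvular stop is [ɢ], so the surface segment is [ɢ].

[ðaɢʎɔðɛ]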